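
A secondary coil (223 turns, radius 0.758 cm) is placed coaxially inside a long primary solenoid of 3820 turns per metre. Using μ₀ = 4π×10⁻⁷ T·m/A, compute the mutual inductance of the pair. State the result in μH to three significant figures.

M ≈ 193 μH

The outer solenoid produces a uniform field B₁ = μ₀n₁I₁ across the inner coil,
so the flux linkage is N₂Φ = N₂B₁A₂ = μ₀n₁N₂A₂·I₁, giving M = μ₀n₁N₂A₂.
A₂ = πr² = π(7.580×10^-3 m)² = 1.805×10^-4 m².
M = (4π×10⁻⁷)(3820)(223)(1.805×10^-4) = 1.932×10^-4 H.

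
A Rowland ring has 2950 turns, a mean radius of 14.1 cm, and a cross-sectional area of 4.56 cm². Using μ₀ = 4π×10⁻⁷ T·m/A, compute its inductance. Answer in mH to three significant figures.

For a thin toroid, L = μ₀N²A/(2πR).
L = (4π×10⁻⁷)(2950)²(4.560×10^-4) / (2π×0.141 m) = 5.629×10^-3 H.

L ≈ 5.63 mH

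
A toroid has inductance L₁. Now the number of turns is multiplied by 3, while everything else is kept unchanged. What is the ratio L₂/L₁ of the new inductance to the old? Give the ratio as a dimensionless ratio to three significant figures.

L₂/L₁ = 9.00

For a toroid, L ∝ μᵣN²A/R.
L₂/L₁ = (3)^2 = 9.00.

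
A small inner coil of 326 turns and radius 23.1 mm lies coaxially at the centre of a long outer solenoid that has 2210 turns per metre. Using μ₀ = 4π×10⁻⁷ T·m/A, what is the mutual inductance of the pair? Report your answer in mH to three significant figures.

The outer solenoid produces a uniform field B₁ = μ₀n₁I₁ across the inner coil,
so the flux linkage is N₂Φ = N₂B₁A₂ = μ₀n₁N₂A₂·I₁, giving M = μ₀n₁N₂A₂.
A₂ = πr² = π(2.310×10^-2 m)² = 1.676×10^-3 m².
M = (4π×10⁻⁷)(2210)(326)(1.676×10^-3) = 1.518×10^-3 H.

M ≈ 1.52 mH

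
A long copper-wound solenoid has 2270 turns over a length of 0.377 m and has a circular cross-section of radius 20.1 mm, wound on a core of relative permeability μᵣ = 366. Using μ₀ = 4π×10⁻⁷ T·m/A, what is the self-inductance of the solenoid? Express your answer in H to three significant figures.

A = πr² = π(2.010×10^-2 m)² = 1.269×10^-3 m².
For a long solenoid, L = μ₀μᵣN²A/ℓ.
L = (4π×10⁻⁷)(366)(2270)²(1.269×10^-3)/(0.377 m) = 7.979 H.

L ≈ 7.98 H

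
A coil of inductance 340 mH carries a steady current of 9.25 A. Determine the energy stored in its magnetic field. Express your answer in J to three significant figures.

Stored magnetic energy: U = ½LI².
U = ½(0.34 H)(9.25 A)² = 14.546 J.

U ≈ 14.5 J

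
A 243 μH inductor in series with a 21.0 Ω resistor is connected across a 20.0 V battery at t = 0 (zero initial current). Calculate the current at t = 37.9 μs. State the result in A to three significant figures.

τ = L/R = 2.430×10^-4/21.0 = 1.157×10^-5 s; final current I_∞ = ε/R = 20.0/21.0 = 0.9524 A.
I(t) = I_∞(1 − e^(−t/τ)) with t/τ = 3.275.
I = (0.9524)(1 − e^(−3.275)) = 0.9164 A.

I ≈ 0.916 A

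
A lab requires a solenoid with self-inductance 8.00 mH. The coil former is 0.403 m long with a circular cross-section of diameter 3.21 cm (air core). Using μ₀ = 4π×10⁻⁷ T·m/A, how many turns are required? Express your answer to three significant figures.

N ≈ 1780 turns

A = π(d/2)² = π(1.605×10^-2 m)² = 8.093×10^-4 m².
From L = μ₀N²A/ℓ, N = √(Lℓ / (μ₀A)).
N = √[(8.000×10^-3)(0.403) / ((4π×10⁻⁷)×8.093×10^-4)] = √(3.170×10^6) ≈ 1780.5.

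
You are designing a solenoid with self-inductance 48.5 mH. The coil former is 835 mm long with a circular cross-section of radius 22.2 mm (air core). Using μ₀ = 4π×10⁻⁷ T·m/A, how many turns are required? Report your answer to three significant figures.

N ≈ 4560 turns

A = πr² = π(2.220×10^-2 m)² = 1.548×10^-3 m².
From L = μ₀N²A/ℓ, N = √(Lℓ / (μ₀A)).
N = √[(4.850×10^-2)(0.835) / ((4π×10⁻⁷)×1.548×10^-3)] = √(2.081×10^7) ≈ 4562.3.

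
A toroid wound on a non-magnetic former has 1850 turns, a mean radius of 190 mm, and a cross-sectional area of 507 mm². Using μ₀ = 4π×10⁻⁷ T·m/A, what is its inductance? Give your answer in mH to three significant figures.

L ≈ 1.83 mH

For a thin toroid, L = μ₀N²A/(2πR).
L = (4π×10⁻⁷)(1850)²(5.070×10^-4) / (2π×0.19 m) = 1.827×10^-3 H.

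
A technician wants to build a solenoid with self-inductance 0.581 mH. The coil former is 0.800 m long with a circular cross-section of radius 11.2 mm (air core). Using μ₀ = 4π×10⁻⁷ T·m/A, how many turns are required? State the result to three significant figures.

A = πr² = π(1.120×10^-2 m)² = 3.941×10^-4 m².
From L = μ₀N²A/ℓ, N = √(Lℓ / (μ₀A)).
N = √[(5.810×10^-4)(0.8) / ((4π×10⁻⁷)×3.941×10^-4)] = √(9.386×10^5) ≈ 968.8.

N ≈ 969 turns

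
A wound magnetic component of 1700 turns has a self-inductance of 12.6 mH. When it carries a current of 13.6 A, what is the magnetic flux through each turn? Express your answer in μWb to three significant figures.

From L = NΦ_B/I, the flux per turn is Φ_B = LI/N.
Φ_B = (1.260×10^-2 H)(13.6 A)/1700 = 1.008×10^-4 Wb.

Φ_B ≈ 101 μWb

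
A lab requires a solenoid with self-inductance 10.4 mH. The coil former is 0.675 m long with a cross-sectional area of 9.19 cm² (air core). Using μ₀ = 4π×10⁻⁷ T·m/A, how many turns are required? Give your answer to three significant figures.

N ≈ 2470 turns

A = 9.19 cm² = 9.190×10^-4 m².
From L = μ₀N²A/ℓ, N = √(Lℓ / (μ₀A)).
N = √[(1.040×10^-2)(0.675) / ((4π×10⁻⁷)×9.190×10^-4)] = √(6.079×10^6) ≈ 2465.5.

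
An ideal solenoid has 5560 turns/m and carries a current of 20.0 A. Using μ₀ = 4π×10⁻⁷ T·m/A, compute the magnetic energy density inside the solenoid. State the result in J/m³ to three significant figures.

B = μ₀nI = (4π×10⁻⁷)(5.560×10^3)(20.0) = 0.1397 T.
u = B²/(2μ₀) = (0.1397)²/(2×4π×10⁻⁷) = 7.769×10^3 J/m³.

u ≈ 7770 J/m³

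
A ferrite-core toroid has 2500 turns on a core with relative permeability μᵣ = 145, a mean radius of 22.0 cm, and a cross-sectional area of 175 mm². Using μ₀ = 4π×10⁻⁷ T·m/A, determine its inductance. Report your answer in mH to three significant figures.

For a thin toroid, L = μ₀μᵣN²A/(2πR).
L = (4π×10⁻⁷)(145)(2500)²(1.750×10^-4) / (2π×0.22 m) = 0.1442 H.

L ≈ 144 mH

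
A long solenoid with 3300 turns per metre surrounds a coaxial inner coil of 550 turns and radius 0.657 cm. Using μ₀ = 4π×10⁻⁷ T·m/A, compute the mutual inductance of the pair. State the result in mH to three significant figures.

The outer solenoid produces a uniform field B₁ = μ₀n₁I₁ across the inner coil,
so the flux linkage is N₂Φ = N₂B₁A₂ = μ₀n₁N₂A₂·I₁, giving M = μ₀n₁N₂A₂.
A₂ = πr² = π(6.570×10^-3 m)² = 1.356×10^-4 m².
M = (4π×10⁻⁷)(3300)(550)(1.356×10^-4) = 3.093×10^-4 H.

M ≈ 0.309 mH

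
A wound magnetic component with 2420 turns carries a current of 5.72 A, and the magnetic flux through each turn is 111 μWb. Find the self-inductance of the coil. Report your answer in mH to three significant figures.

L ≈ 47.0 mH

Self-inductance is defined by L = NΦ_B/I (flux linkage over current).
L = (2420)(1.110×10^-4 Wb)/(5.72 A) = 4.696×10^-2 H.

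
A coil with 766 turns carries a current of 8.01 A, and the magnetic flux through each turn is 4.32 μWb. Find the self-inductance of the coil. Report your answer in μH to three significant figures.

Self-inductance is defined by L = NΦ_B/I (flux linkage over current).
L = (766)(4.320×10^-6 Wb)/(8.01 A) = 4.131×10^-4 H.

L ≈ 413 μH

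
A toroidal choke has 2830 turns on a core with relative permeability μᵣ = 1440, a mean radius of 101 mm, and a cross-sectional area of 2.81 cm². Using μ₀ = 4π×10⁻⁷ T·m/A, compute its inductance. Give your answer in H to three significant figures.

For a thin toroid, L = μ₀μᵣN²A/(2πR).
L = (4π×10⁻⁷)(1440)(2830)²(2.810×10^-4) / (2π×0.101 m) = 6.417 H.

L ≈ 6.42 H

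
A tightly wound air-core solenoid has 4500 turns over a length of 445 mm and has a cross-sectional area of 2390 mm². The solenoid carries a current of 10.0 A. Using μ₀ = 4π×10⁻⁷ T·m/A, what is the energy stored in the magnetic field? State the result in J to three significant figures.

U ≈ 6.83 J

A = 2390 mm² = 2.390×10^-3 m².
L = μ₀N²A/ℓ = (4π×10⁻⁷)(4500)²(2.390×10^-3)/(0.445) = 0.1367 H.
U = ½LI² = ½(0.1367)(10.0)² = 6.833 J.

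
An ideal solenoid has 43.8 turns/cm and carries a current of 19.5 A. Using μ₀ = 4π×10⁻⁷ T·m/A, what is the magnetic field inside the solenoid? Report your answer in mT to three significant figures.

Inside a long solenoid, B = μ₀nI.
B = (4π×10⁻⁷)(4.380×10^3 m⁻¹)(19.5 A) = 0.1073 T.

B ≈ 107 mT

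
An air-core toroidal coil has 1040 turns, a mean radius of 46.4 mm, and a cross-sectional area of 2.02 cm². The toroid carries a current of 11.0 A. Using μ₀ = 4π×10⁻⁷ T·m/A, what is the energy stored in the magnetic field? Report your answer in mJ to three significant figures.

U ≈ 57.0 mJ

L = μ₀N²A/(2πR) = (4π×10⁻⁷)(1040)²(2.020×10^-4)/(2π×4.640×10^-2) = 9.417×10^-4 H.
U = ½LI² = ½(9.417×10^-4)(11.0)² = 5.698×10^-2 J.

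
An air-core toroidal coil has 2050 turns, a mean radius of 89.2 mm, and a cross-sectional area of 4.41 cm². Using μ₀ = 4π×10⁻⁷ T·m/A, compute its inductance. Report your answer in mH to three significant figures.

L ≈ 4.16 mH

For a thin toroid, L = μ₀N²A/(2πR).
L = (4π×10⁻⁷)(2050)²(4.410×10^-4) / (2π×8.920×10^-2 m) = 4.155×10^-3 H.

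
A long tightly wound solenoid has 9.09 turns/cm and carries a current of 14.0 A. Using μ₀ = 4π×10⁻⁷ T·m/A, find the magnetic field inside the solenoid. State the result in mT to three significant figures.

Inside a long solenoid, B = μ₀nI.
B = (4π×10⁻⁷)(909 m⁻¹)(14.0 A) = 1.599×10^-2 T.

B ≈ 16.0 mT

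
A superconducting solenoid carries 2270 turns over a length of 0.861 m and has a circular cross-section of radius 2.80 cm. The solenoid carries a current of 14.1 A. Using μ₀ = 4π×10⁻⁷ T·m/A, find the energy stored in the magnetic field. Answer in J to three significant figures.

A = πr² = π(2.800×10^-2 m)² = 2.463×10^-3 m².
L = μ₀N²A/ℓ = (4π×10⁻⁷)(2270)²(2.463×10^-3)/(0.861) = 1.852×10^-2 H.
U = ½LI² = ½(1.852×10^-2)(14.1)² = 1.841 J.

U ≈ 1.84 J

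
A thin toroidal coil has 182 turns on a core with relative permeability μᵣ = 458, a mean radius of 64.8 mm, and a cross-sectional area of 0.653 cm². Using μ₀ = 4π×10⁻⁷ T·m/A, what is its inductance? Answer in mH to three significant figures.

L ≈ 3.06 mH

For a thin toroid, L = μ₀μᵣN²A/(2πR).
L = (4π×10⁻⁷)(458)(182)²(6.530×10^-5) / (2π×6.480×10^-2 m) = 3.058×10^-3 H.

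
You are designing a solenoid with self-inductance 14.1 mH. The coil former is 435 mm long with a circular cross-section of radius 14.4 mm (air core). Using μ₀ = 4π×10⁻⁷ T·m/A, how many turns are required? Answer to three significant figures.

N ≈ 2740 turns

A = πr² = π(1.440×10^-2 m)² = 6.514×10^-4 m².
From L = μ₀N²A/ℓ, N = √(Lℓ / (μ₀A)).
N = √[(1.410×10^-2)(0.435) / ((4π×10⁻⁷)×6.514×10^-4)] = √(7.492×10^6) ≈ 2737.2.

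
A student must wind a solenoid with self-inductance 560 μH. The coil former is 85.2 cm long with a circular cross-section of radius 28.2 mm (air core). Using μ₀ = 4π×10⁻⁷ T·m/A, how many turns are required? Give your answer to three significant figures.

N ≈ 390 turns

A = πr² = π(2.820×10^-2 m)² = 2.498×10^-3 m².
From L = μ₀N²A/ℓ, N = √(Lℓ / (μ₀A)).
N = √[(5.600×10^-4)(0.852) / ((4π×10⁻⁷)×2.498×10^-3)] = √(1.520×10^5) ≈ 389.8.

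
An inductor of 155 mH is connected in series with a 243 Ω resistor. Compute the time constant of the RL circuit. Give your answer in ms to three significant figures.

τ = L/R = (0.155 H)/(243 Ω) = 6.379×10^-4 s.

τ ≈ 0.638 ms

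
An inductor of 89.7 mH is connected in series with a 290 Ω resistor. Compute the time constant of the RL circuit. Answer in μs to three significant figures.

τ = L/R = (8.970×10^-2 H)/(290 Ω) = 3.093×10^-4 s.

τ ≈ 309 μs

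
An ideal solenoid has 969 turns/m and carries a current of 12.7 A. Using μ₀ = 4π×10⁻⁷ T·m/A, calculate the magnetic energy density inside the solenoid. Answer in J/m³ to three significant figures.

B = μ₀nI = (4π×10⁻⁷)(969)(12.7) = 1.546×10^-2 T.
u = B²/(2μ₀) = (1.546×10^-2)²/(2×4π×10⁻⁷) = 95.16 J/m³.

u ≈ 95.2 J/m³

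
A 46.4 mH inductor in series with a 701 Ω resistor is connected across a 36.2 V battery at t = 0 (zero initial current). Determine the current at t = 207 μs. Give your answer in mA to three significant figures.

I ≈ 49.4 mA

τ = L/R = 4.640×10^-2/701 = 6.619×10^-5 s; final current I_∞ = ε/R = 36.2/701 = 5.164×10^-2 A.
I(t) = I_∞(1 − e^(−t/τ)) with t/τ = 3.127.
I = (5.164×10^-2)(1 − e^(−3.127)) = 4.938×10^-2 A.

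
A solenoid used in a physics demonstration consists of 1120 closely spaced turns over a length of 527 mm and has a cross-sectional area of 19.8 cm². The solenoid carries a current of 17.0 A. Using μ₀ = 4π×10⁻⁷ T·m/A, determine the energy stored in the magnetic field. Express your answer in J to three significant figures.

A = 19.8 cm² = 1.980×10^-3 m².
L = μ₀N²A/ℓ = (4π×10⁻⁷)(1120)²(1.980×10^-3)/(0.527) = 5.922×10^-3 H.
U = ½LI² = ½(5.922×10^-3)(17.0)² = 0.8558 J.

U ≈ 0.856 J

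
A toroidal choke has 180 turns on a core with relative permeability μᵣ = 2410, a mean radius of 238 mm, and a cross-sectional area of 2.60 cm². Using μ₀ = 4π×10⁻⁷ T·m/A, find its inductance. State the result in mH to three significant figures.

L ≈ 17.1 mH

For a thin toroid, L = μ₀μᵣN²A/(2πR).
L = (4π×10⁻⁷)(2410)(180)²(2.600×10^-4) / (2π×0.238 m) = 1.706×10^-2 H.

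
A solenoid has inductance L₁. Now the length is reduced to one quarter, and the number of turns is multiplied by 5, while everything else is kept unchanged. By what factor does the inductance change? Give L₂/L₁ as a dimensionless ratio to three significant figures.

L₂/L₁ = 100

For a solenoid, L ∝ μᵣN²A/ℓ.
L₂/L₁ = (0.25)^-1 × (5)^2 = 100.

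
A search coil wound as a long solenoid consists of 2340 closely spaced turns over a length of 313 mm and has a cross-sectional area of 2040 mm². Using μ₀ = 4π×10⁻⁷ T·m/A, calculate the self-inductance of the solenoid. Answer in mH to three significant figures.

L ≈ 44.8 mH

A = 2040 mm² = 2.040×10^-3 m².
For a long solenoid, L = μ₀N²A/ℓ.
L = (4π×10⁻⁷)(2340)²(2.040×10^-3)/(0.313 m) = 4.4846×10^-2 H.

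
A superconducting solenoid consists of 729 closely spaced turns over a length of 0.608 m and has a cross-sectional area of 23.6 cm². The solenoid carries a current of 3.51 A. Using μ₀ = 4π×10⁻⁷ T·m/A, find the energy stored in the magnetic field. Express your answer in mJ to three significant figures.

A = 23.6 cm² = 2.360×10^-3 m².
L = μ₀N²A/ℓ = (4π×10⁻⁷)(729)²(2.360×10^-3)/(0.608) = 2.592×10^-3 H.
U = ½LI² = ½(2.592×10^-3)(3.51)² = 1.597×10^-2 J.

U ≈ 16.0 mJ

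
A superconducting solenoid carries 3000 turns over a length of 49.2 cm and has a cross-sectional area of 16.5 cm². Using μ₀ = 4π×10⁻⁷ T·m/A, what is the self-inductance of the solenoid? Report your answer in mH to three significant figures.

L ≈ 37.9 mH

A = 16.5 cm² = 1.650×10^-3 m².
For a long solenoid, L = μ₀N²A/ℓ.
L = (4π×10⁻⁷)(3000)²(1.650×10^-3)/(0.492 m) = 3.793×10^-2 H.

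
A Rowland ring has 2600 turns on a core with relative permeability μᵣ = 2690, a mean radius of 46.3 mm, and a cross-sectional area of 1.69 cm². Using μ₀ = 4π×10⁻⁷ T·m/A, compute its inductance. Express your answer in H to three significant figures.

L ≈ 13.3 H

For a thin toroid, L = μ₀μᵣN²A/(2πR).
L = (4π×10⁻⁷)(2690)(2600)²(1.690×10^-4) / (2π×4.630×10^-2 m) = 13.28 H.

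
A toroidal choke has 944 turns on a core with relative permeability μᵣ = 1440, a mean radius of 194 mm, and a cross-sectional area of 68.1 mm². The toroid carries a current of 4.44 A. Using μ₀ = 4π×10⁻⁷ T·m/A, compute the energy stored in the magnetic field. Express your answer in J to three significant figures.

U ≈ 0.888 J

L = μ₀μᵣN²A/(2πR) = (4π×10⁻⁷)(1440)(944)²(6.810×10^-5)/(2π×0.194) = 9.009×10^-2 H.
U = ½LI² = ½(9.009×10^-2)(4.44)² = 0.888 J.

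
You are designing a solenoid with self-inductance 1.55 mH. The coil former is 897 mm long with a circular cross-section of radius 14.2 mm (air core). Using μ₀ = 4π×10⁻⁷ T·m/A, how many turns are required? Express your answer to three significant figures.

A = πr² = π(1.420×10^-2 m)² = 6.3347×10^-4 m².
From L = μ₀N²A/ℓ, N = √(Lℓ / (μ₀A)).
N = √[(1.550×10^-3)(0.897) / ((4π×10⁻⁷)×6.3347×10^-4)] = √(1.747×10^6) ≈ 1321.6.

N ≈ 1320 turns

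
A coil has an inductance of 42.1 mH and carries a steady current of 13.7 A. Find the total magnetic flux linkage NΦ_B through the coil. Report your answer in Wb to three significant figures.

NΦ_B ≈ 0.577 Wb

From L = NΦ_B/I, the flux linkage is NΦ_B = LI.
NΦ_B = (4.210×10^-2 H)(13.7 A) = 0.5768 Wb.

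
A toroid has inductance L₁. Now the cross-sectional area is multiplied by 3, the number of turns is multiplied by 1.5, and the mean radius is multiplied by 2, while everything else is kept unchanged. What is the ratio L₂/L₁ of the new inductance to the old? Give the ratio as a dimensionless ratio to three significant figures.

L₂/L₁ = 3.38

For a toroid, L ∝ μᵣN²A/R.
L₂/L₁ = (3) × (1.5)^2 × (2)^-1 = 3.38.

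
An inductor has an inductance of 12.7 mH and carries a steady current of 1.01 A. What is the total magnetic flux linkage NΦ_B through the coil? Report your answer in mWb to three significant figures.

NΦ_B ≈ 12.8 mWb

From L = NΦ_B/I, the flux linkage is NΦ_B = LI.
NΦ_B = (1.270×10^-2 H)(1.01 A) = 1.283×10^-2 Wb.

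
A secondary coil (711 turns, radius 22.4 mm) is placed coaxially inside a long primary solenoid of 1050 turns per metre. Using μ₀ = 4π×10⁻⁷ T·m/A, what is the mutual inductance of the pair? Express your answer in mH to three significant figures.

The outer solenoid produces a uniform field B₁ = μ₀n₁I₁ across the inner coil,
so the flux linkage is N₂Φ = N₂B₁A₂ = μ₀n₁N₂A₂·I₁, giving M = μ₀n₁N₂A₂.
A₂ = πr² = π(2.240×10^-2 m)² = 1.576×10^-3 m².
M = (4π×10⁻⁷)(1050)(711)(1.576×10^-3) = 1.479×10^-3 H.

M ≈ 1.48 mH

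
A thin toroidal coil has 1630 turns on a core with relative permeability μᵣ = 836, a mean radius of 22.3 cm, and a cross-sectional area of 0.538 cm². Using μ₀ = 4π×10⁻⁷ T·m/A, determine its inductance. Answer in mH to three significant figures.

L ≈ 107 mH

For a thin toroid, L = μ₀μᵣN²A/(2πR).
L = (4π×10⁻⁷)(836)(1630)²(5.380×10^-5) / (2π×0.223 m) = 0.1072 H.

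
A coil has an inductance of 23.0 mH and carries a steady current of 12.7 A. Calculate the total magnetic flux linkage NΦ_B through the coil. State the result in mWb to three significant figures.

NΦ_B ≈ 292 mWb

From L = NΦ_B/I, the flux linkage is NΦ_B = LI.
NΦ_B = (2.300×10^-2 H)(12.7 A) = 0.2921 Wb.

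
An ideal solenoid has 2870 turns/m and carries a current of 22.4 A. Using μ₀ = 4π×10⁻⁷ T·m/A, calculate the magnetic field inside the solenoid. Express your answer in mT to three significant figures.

Inside a long solenoid, B = μ₀nI.
B = (4π×10⁻⁷)(2.870×10^3 m⁻¹)(22.4 A) = 8.079×10^-2 T.

B ≈ 80.8 mT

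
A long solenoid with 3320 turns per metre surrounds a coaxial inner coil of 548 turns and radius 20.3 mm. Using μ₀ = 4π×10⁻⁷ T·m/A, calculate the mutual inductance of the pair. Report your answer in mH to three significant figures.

M ≈ 2.96 mH

The outer solenoid produces a uniform field B₁ = μ₀n₁I₁ across the inner coil,
so the flux linkage is N₂Φ = N₂B₁A₂ = μ₀n₁N₂A₂·I₁, giving M = μ₀n₁N₂A₂.
A₂ = πr² = π(2.030×10^-2 m)² = 1.2946×10^-3 m².
M = (4π×10⁻⁷)(3320)(548)(1.2946×10^-3) = 2.960×10^-3 H.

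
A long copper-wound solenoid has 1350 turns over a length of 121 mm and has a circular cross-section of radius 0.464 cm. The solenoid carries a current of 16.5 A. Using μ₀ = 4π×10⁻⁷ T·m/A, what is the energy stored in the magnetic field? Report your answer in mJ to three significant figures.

A = πr² = π(4.640×10^-3 m)² = 6.764×10^-5 m².
L = μ₀N²A/ℓ = (4π×10⁻⁷)(1350)²(6.764×10^-5)/(0.121) = 1.280×10^-3 H.
U = ½LI² = ½(1.280×10^-3)(16.5)² = 0.1743 J.

U ≈ 174 mJ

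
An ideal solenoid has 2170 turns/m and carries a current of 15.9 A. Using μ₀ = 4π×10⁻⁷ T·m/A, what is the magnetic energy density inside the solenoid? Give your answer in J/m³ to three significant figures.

B = μ₀nI = (4π×10⁻⁷)(2.170×10^3)(15.9) = 4.336×10^-2 T.
u = B²/(2μ₀) = (4.336×10^-2)²/(2×4π×10⁻⁷) = 748 J/m³.

u ≈ 748 J/m³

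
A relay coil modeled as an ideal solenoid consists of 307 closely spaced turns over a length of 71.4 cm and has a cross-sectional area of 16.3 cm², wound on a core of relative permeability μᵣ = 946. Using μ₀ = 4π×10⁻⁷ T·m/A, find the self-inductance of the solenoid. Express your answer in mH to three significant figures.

A = 16.3 cm² = 1.630×10^-3 m².
For a long solenoid, L = μ₀μᵣN²A/ℓ.
L = (4π×10⁻⁷)(946)(307)²(1.630×10^-3)/(0.714 m) = 0.2558 H.

L ≈ 256 mH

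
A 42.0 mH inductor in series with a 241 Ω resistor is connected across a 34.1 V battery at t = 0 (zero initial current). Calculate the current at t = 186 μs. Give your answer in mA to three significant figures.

τ = L/R = 4.200×10^-2/241 = 1.743×10^-4 s; final current I_∞ = ε/R = 34.1/241 = 0.14149 A.
I(t) = I_∞(1 − e^(−t/τ)) with t/τ = 1.067.
I = (0.14149)(1 − e^(−1.067)) = 9.283×10^-2 A.

I ≈ 92.8 mA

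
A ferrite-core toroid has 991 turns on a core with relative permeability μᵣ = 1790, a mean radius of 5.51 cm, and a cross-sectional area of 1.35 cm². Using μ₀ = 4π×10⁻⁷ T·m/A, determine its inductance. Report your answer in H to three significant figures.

L ≈ 0.861 H

For a thin toroid, L = μ₀μᵣN²A/(2πR).
L = (4π×10⁻⁷)(1790)(991)²(1.350×10^-4) / (2π×5.510×10^-2 m) = 0.8614 H.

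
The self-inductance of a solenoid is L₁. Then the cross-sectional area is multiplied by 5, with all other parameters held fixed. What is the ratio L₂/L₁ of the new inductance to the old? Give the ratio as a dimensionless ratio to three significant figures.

For a solenoid, L ∝ μᵣN²A/ℓ.
L₂/L₁ = (5) = 5.00.

L₂/L₁ = 5.00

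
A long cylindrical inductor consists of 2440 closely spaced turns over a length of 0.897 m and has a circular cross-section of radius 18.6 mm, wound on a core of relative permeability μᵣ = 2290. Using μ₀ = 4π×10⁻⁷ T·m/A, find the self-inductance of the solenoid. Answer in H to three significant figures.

A = πr² = π(1.860×10^-2 m)² = 1.087×10^-3 m².
For a long solenoid, L = μ₀μᵣN²A/ℓ.
L = (4π×10⁻⁷)(2290)(2440)²(1.087×10^-3)/(0.897 m) = 20.76 H.

L ≈ 20.8 H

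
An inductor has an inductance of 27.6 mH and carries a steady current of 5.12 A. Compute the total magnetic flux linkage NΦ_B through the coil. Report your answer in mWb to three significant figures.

NΦ_B ≈ 141 mWb

From L = NΦ_B/I, the flux linkage is NΦ_B = LI.
NΦ_B = (2.760×10^-2 H)(5.12 A) = 0.1413 Wb.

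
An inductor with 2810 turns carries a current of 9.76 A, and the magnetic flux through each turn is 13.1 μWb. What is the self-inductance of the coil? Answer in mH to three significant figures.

L ≈ 3.77 mH

Self-inductance is defined by L = NΦ_B/I (flux linkage over current).
L = (2810)(1.310×10^-5 Wb)/(9.76 A) = 3.772×10^-3 H.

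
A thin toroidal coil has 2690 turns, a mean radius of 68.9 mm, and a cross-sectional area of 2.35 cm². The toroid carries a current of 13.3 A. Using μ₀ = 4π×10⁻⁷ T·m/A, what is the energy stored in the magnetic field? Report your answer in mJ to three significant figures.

U ≈ 437 mJ

L = μ₀N²A/(2πR) = (4π×10⁻⁷)(2690)²(2.350×10^-4)/(2π×6.890×10^-2) = 4.936×10^-3 H.
U = ½LI² = ½(4.936×10^-3)(13.3)² = 0.4366 J.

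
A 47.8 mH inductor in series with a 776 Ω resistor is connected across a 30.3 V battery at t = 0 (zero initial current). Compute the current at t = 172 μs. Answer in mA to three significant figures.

τ = L/R = 4.780×10^-2/776 = 6.160×10^-5 s; final current I_∞ = ε/R = 30.3/776 = 3.9046×10^-2 A.
I(t) = I_∞(1 − e^(−t/τ)) with t/τ = 2.792.
I = (3.9046×10^-2)(1 − e^(−2.792)) = 3.665×10^-2 A.

I ≈ 36.7 mA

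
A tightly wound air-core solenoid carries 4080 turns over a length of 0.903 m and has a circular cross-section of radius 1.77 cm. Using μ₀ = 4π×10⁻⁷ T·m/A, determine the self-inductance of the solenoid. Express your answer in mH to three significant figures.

A = πr² = π(1.770×10^-2 m)² = 9.842×10^-4 m².
For a long solenoid, L = μ₀N²A/ℓ.
L = (4π×10⁻⁷)(4080)²(9.842×10^-4)/(0.903 m) = 2.280×10^-2 H.

L ≈ 22.8 mH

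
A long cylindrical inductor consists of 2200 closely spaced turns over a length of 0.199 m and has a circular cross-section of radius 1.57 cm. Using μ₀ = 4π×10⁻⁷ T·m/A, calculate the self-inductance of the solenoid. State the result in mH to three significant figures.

A = πr² = π(1.570×10^-2 m)² = 7.744×10^-4 m².
For a long solenoid, L = μ₀N²A/ℓ.
L = (4π×10⁻⁷)(2200)²(7.744×10^-4)/(0.199 m) = 2.367×10^-2 H.

L ≈ 23.7 mH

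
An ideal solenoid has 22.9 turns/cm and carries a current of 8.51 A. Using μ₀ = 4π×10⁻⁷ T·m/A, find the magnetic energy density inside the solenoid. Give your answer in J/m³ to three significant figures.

u ≈ 239 J/m³

B = μ₀nI = (4π×10⁻⁷)(2.290×10^3)(8.51) = 2.449×10^-2 T.
u = B²/(2μ₀) = (2.449×10^-2)²/(2×4π×10⁻⁷) = 238.6 J/m³.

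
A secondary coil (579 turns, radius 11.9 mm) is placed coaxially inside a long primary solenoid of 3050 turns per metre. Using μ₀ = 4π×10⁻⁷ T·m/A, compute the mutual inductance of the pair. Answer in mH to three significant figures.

M ≈ 0.987 mH

The outer solenoid produces a uniform field B₁ = μ₀n₁I₁ across the inner coil,
so the flux linkage is N₂Φ = N₂B₁A₂ = μ₀n₁N₂A₂·I₁, giving M = μ₀n₁N₂A₂.
A₂ = πr² = π(1.190×10^-2 m)² = 4.449×10^-4 m².
M = (4π×10⁻⁷)(3050)(579)(4.449×10^-4) = 9.873×10^-4 H.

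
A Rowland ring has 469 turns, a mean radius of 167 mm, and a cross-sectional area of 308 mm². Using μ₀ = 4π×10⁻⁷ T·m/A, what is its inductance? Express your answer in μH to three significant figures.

For a thin toroid, L = μ₀N²A/(2πR).
L = (4π×10⁻⁷)(469)²(3.080×10^-4) / (2π×0.167 m) = 8.114×10^-5 H.

L ≈ 81.1 μH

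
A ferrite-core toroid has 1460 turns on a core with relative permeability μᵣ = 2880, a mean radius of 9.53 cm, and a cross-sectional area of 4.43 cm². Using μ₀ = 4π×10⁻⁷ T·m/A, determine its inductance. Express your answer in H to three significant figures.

L ≈ 5.71 H

For a thin toroid, L = μ₀μᵣN²A/(2πR).
L = (4π×10⁻⁷)(2880)(1460)²(4.430×10^-4) / (2π×9.530×10^-2 m) = 5.707 H.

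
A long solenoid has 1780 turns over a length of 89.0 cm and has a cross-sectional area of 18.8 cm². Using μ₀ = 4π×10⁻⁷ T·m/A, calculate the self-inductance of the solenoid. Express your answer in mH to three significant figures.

A = 18.8 cm² = 1.880×10^-3 m².
For a long solenoid, L = μ₀N²A/ℓ.
L = (4π×10⁻⁷)(1780)²(1.880×10^-3)/(0.89 m) = 8.410×10^-3 H.

L ≈ 8.41 mH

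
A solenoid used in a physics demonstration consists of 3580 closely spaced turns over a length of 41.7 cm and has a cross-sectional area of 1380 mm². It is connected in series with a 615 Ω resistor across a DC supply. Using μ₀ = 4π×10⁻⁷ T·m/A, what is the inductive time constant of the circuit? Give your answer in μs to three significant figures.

τ ≈ 86.7 μs

A = 1380 mm² = 1.380×10^-3 m².
L = μ₀N²A/ℓ = (4π×10⁻⁷)(3580)²(1.380×10^-3)/(0.417) = 5.330×10^-2 H.
τ = L/R = (5.330×10^-2)/(615) = 8.667×10^-5 s.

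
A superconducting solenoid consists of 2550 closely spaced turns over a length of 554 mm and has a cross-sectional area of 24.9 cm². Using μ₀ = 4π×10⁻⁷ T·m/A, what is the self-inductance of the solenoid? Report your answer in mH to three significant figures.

A = 24.9 cm² = 2.490×10^-3 m².
For a long solenoid, L = μ₀N²A/ℓ.
L = (4π×10⁻⁷)(2550)²(2.490×10^-3)/(0.554 m) = 3.673×10^-2 H.

L ≈ 36.7 mH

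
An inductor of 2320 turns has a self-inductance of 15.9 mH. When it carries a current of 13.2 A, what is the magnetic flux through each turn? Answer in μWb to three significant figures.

From L = NΦ_B/I, the flux per turn is Φ_B = LI/N.
Φ_B = (1.590×10^-2 H)(13.2 A)/2320 = 9.047×10^-5 Wb.

Φ_B ≈ 90.5 μWb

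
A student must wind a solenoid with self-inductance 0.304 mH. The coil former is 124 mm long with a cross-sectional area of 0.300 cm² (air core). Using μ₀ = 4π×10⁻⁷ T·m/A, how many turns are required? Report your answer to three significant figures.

A = 0.300 cm² = 3.000×10^-5 m².
From L = μ₀N²A/ℓ, N = √(Lℓ / (μ₀A)).
N = √[(3.040×10^-4)(0.124) / ((4π×10⁻⁷)×3.000×10^-5)] = √(9.999×10^5) ≈ 1000.0.

N ≈ 1000 turns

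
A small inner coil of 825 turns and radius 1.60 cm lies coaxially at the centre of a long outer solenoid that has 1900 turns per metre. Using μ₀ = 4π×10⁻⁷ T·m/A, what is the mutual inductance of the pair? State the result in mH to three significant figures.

The outer solenoid produces a uniform field B₁ = μ₀n₁I₁ across the inner coil,
so the flux linkage is N₂Φ = N₂B₁A₂ = μ₀n₁N₂A₂·I₁, giving M = μ₀n₁N₂A₂.
A₂ = πr² = π(1.600×10^-2 m)² = 8.042×10^-4 m².
M = (4π×10⁻⁷)(1900)(825)(8.042×10^-4) = 1.584×10^-3 H.

M ≈ 1.58 mH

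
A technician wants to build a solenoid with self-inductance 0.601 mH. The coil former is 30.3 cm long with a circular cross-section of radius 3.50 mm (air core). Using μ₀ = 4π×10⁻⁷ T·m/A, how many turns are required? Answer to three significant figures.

N ≈ 1940 turns

A = πr² = π(3.500×10^-3 m)² = 3.848×10^-5 m².
From L = μ₀N²A/ℓ, N = √(Lℓ / (μ₀A)).
N = √[(6.010×10^-4)(0.303) / ((4π×10⁻⁷)×3.848×10^-5)] = √(3.765×10^6) ≈ 1940.5.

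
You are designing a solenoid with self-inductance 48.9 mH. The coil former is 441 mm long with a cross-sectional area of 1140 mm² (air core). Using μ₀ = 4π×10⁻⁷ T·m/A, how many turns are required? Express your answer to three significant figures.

N ≈ 3880 turns

A = 1140 mm² = 1.140×10^-3 m².
From L = μ₀N²A/ℓ, N = √(Lℓ / (μ₀A)).
N = √[(4.890×10^-2)(0.441) / ((4π×10⁻⁷)×1.140×10^-3)] = √(1.505×10^7) ≈ 3879.9.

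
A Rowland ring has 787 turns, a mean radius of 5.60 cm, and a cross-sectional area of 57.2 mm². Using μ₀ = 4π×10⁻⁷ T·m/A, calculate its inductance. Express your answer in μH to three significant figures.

For a thin toroid, L = μ₀N²A/(2πR).
L = (4π×10⁻⁷)(787)²(5.720×10^-5) / (2π×5.600×10^-2 m) = 1.265×10^-4 H.

L ≈ 127 μH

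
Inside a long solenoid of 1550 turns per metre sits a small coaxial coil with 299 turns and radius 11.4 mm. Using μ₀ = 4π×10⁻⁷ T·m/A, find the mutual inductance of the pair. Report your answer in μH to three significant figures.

The outer solenoid produces a uniform field B₁ = μ₀n₁I₁ across the inner coil,
so the flux linkage is N₂Φ = N₂B₁A₂ = μ₀n₁N₂A₂·I₁, giving M = μ₀n₁N₂A₂.
A₂ = πr² = π(1.140×10^-2 m)² = 4.083×10^-4 m².
M = (4π×10⁻⁷)(1550)(299)(4.083×10^-4) = 2.378×10^-4 H.

M ≈ 238 μH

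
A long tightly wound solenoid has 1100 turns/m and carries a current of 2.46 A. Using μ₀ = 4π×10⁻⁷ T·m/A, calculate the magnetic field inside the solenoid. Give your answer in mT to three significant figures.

B ≈ 3.40 mT

Inside a long solenoid, B = μ₀nI.
B = (4π×10⁻⁷)(1.100×10^3 m⁻¹)(2.46 A) = 3.400×10^-3 T.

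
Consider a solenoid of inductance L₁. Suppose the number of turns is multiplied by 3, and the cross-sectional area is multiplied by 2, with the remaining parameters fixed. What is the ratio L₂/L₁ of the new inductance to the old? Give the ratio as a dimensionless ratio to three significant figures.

L₂/L₁ = 18.0

For a solenoid, L ∝ μᵣN²A/ℓ.
L₂/L₁ = (3)^2 × (2) = 18.0.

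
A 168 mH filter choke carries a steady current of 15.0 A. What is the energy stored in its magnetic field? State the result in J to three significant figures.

U ≈ 18.9 J

Stored magnetic energy: U = ½LI².
U = ½(0.168 H)(15.0 A)² = 18.9 J.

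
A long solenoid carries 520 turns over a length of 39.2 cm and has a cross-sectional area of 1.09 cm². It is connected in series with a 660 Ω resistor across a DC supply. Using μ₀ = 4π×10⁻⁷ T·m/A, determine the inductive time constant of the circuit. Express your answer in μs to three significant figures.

τ ≈ 0.143 μs

A = 1.09 cm² = 1.090×10^-4 m².
L = μ₀N²A/ℓ = (4π×10⁻⁷)(520)²(1.090×10^-4)/(0.392) = 9.448×10^-5 H.
τ = L/R = (9.448×10^-5)/(660) = 1.432×10^-7 s.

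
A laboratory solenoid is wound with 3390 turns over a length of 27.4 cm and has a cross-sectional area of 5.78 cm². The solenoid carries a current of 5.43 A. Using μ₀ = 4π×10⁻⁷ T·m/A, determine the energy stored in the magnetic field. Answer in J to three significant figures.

U ≈ 0.449 J

A = 5.78 cm² = 5.780×10^-4 m².
L = μ₀N²A/ℓ = (4π×10⁻⁷)(3390)²(5.780×10^-4)/(0.274) = 3.046×10^-2 H.
U = ½LI² = ½(3.046×10^-2)(5.43)² = 0.4491 J.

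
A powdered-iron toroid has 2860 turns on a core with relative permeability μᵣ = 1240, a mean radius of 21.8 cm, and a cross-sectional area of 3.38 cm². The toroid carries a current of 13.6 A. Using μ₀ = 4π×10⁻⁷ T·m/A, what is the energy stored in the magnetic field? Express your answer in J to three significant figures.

L = μ₀μᵣN²A/(2πR) = (4π×10⁻⁷)(1240)(2860)²(3.380×10^-4)/(2π×0.218) = 3.145 H.
U = ½LI² = ½(3.145)(13.6)² = 290.9 J.

U ≈ 291 J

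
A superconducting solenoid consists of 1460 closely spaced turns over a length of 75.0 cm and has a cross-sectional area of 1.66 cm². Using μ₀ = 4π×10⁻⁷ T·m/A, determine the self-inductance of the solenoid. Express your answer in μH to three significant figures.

L ≈ 593 μH

A = 1.66 cm² = 1.660×10^-4 m².
For a long solenoid, L = μ₀N²A/ℓ.
L = (4π×10⁻⁷)(1460)²(1.660×10^-4)/(0.75 m) = 5.929×10^-4 H.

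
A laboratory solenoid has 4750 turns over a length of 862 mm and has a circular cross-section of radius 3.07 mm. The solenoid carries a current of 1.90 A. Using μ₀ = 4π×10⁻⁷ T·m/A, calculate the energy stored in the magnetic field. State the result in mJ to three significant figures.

A = πr² = π(3.070×10^-3 m)² = 2.961×10^-5 m².
L = μ₀N²A/ℓ = (4π×10⁻⁷)(4750)²(2.961×10^-5)/(0.862) = 9.739×10^-4 H.
U = ½LI² = ½(9.739×10^-4)(1.90)² = 1.758×10^-3 J.

U ≈ 1.76 mJ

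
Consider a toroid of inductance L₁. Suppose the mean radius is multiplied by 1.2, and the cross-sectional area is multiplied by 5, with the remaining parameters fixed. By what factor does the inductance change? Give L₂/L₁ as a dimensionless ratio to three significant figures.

For a toroid, L ∝ μᵣN²A/R.
L₂/L₁ = (1.2)^-1 × (5) = 4.17.

L₂/L₁ = 4.17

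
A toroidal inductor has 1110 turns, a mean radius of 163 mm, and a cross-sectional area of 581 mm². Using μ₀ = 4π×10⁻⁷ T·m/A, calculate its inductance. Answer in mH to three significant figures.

For a thin toroid, L = μ₀N²A/(2πR).
L = (4π×10⁻⁷)(1110)²(5.810×10^-4) / (2π×0.163 m) = 8.783×10^-4 H.

L ≈ 0.878 mH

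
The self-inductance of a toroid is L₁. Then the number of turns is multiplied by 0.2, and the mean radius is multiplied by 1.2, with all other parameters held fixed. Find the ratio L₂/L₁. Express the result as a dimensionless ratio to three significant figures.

For a toroid, L ∝ μᵣN²A/R.
L₂/L₁ = (0.2)^2 × (1.2)^-1 = 0.0333.

L₂/L₁ = 0.0333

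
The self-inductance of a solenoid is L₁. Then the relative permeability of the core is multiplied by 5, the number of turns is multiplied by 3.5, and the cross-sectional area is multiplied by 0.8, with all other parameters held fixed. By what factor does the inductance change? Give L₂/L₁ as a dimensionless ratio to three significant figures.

L₂/L₁ = 49.0

For a solenoid, L ∝ μᵣN²A/ℓ.
L₂/L₁ = (5) × (3.5)^2 × (0.8) = 49.0.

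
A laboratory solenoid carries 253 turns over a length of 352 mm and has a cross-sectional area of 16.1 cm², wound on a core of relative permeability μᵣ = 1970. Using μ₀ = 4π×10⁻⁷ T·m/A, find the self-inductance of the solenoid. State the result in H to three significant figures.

L ≈ 0.725 H

A = 16.1 cm² = 1.610×10^-3 m².
For a long solenoid, L = μ₀μᵣN²A/ℓ.
L = (4π×10⁻⁷)(1970)(253)²(1.610×10^-3)/(0.352 m) = 0.7248 H.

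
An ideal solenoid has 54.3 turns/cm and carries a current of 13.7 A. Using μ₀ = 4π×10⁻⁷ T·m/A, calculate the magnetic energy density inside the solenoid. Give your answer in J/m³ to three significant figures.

u ≈ 3480 J/m³

B = μ₀nI = (4π×10⁻⁷)(5.430×10^3)(13.7) = 9.348×10^-2 T.
u = B²/(2μ₀) = (9.348×10^-2)²/(2×4π×10⁻⁷) = 3.477×10^3 J/m³.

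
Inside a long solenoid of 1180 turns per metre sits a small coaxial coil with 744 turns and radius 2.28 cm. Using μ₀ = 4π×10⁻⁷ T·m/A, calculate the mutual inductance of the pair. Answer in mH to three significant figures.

The outer solenoid produces a uniform field B₁ = μ₀n₁I₁ across the inner coil,
so the flux linkage is N₂Φ = N₂B₁A₂ = μ₀n₁N₂A₂·I₁, giving M = μ₀n₁N₂A₂.
A₂ = πr² = π(2.280×10^-2 m)² = 1.633×10^-3 m².
M = (4π×10⁻⁷)(1180)(744)(1.633×10^-3) = 1.802×10^-3 H.

M ≈ 1.80 mH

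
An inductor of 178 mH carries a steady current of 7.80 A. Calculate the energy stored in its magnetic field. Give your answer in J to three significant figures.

Stored magnetic energy: U = ½LI².
U = ½(0.178 H)(7.80 A)² = 5.4148 J.

U ≈ 5.41 J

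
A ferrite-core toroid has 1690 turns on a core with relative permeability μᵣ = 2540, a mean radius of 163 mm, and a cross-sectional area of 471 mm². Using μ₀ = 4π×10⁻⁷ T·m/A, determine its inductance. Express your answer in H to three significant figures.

For a thin toroid, L = μ₀μᵣN²A/(2πR).
L = (4π×10⁻⁷)(2540)(1690)²(4.710×10^-4) / (2π×0.163 m) = 4.192 H.

L ≈ 4.19 H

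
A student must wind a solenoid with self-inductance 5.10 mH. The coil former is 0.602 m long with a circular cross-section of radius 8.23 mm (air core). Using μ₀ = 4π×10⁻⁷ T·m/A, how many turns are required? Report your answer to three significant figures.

A = πr² = π(8.230×10^-3 m)² = 2.128×10^-4 m².
From L = μ₀N²A/ℓ, N = √(Lℓ / (μ₀A)).
N = √[(5.100×10^-3)(0.602) / ((4π×10⁻⁷)×2.128×10^-4)] = √(1.148×10^7) ≈ 3388.5.

N ≈ 3390 turns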